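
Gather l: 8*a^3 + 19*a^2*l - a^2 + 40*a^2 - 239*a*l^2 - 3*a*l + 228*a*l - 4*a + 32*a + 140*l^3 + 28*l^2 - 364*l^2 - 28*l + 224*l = 8*a^3 + 39*a^2 + 28*a + 140*l^3 + l^2*(-239*a - 336) + l*(19*a^2 + 225*a + 196)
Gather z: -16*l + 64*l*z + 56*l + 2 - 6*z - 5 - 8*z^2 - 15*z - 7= 40*l - 8*z^2 + z*(64*l - 21) - 10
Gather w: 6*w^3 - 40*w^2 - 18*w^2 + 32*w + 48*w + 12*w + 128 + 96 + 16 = 6*w^3 - 58*w^2 + 92*w + 240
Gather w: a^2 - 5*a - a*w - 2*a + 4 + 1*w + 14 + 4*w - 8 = a^2 - 7*a + w*(5 - a) + 10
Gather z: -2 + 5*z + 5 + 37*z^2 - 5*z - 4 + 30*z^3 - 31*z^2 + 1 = 30*z^3 + 6*z^2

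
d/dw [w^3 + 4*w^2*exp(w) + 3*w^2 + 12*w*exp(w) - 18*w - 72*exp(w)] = 4*w^2*exp(w) + 3*w^2 + 20*w*exp(w) + 6*w - 60*exp(w) - 18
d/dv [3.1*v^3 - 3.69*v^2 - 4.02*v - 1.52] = 9.3*v^2 - 7.38*v - 4.02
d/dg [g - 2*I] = 1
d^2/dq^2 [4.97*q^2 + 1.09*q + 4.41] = 9.94000000000000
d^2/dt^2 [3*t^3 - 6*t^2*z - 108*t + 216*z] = 18*t - 12*z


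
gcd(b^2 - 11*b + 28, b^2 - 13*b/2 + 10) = b - 4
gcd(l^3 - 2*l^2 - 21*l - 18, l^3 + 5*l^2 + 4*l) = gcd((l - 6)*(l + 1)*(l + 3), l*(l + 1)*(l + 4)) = l + 1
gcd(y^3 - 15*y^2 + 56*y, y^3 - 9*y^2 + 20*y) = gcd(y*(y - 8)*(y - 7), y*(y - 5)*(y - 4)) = y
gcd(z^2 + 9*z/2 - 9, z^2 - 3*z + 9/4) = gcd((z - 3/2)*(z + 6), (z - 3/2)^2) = z - 3/2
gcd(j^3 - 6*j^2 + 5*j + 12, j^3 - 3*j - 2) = j + 1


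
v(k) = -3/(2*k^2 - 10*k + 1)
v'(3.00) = 0.05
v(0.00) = -3.00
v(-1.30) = -0.17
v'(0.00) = -30.00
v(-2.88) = -0.06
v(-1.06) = -0.22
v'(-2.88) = -0.03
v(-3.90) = -0.04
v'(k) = -3*(10 - 4*k)/(2*k^2 - 10*k + 1)^2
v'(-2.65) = -0.04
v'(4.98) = 46.41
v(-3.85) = -0.04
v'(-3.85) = -0.02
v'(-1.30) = -0.15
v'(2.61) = 0.01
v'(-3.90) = -0.02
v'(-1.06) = -0.22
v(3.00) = 0.27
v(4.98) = -3.75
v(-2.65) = -0.07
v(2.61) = 0.26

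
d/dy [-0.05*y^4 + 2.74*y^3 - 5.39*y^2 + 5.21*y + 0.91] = -0.2*y^3 + 8.22*y^2 - 10.78*y + 5.21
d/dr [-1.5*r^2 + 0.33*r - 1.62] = 0.33 - 3.0*r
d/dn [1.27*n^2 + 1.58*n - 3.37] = 2.54*n + 1.58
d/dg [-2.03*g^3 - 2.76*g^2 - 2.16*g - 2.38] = -6.09*g^2 - 5.52*g - 2.16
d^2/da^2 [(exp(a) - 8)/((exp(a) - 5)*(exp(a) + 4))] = (exp(4*a) - 31*exp(3*a) + 144*exp(2*a) - 668*exp(a) + 560)*exp(a)/(exp(6*a) - 3*exp(5*a) - 57*exp(4*a) + 119*exp(3*a) + 1140*exp(2*a) - 1200*exp(a) - 8000)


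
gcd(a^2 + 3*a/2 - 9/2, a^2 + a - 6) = a + 3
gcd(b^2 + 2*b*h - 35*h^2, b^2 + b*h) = 1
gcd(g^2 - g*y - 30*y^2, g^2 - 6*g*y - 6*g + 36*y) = -g + 6*y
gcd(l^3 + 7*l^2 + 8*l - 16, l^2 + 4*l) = l + 4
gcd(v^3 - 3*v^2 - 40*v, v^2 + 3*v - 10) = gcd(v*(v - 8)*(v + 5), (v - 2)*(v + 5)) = v + 5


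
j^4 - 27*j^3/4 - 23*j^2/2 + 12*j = j*(j - 8)*(j - 3/4)*(j + 2)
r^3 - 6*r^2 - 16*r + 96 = (r - 6)*(r - 4)*(r + 4)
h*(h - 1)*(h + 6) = h^3 + 5*h^2 - 6*h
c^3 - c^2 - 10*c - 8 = (c - 4)*(c + 1)*(c + 2)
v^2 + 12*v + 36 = (v + 6)^2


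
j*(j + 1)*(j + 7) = j^3 + 8*j^2 + 7*j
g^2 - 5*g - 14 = (g - 7)*(g + 2)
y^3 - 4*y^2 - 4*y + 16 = (y - 4)*(y - 2)*(y + 2)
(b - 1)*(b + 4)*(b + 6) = b^3 + 9*b^2 + 14*b - 24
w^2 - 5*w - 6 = (w - 6)*(w + 1)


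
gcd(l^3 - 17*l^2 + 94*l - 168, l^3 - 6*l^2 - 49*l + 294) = l^2 - 13*l + 42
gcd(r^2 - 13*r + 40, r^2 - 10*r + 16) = r - 8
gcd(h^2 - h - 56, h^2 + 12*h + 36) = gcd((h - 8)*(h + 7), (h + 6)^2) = 1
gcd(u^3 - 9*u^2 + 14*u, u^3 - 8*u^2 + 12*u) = u^2 - 2*u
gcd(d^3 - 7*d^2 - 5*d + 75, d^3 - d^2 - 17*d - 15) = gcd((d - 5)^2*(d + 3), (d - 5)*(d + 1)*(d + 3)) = d^2 - 2*d - 15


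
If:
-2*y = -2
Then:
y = 1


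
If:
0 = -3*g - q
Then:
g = -q/3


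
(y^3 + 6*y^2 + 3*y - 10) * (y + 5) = y^4 + 11*y^3 + 33*y^2 + 5*y - 50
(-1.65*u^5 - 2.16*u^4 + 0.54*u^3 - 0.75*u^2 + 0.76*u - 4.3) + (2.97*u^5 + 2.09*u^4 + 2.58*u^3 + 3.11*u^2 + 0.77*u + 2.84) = 1.32*u^5 - 0.0700000000000003*u^4 + 3.12*u^3 + 2.36*u^2 + 1.53*u - 1.46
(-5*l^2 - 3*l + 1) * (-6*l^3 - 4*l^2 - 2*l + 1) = 30*l^5 + 38*l^4 + 16*l^3 - 3*l^2 - 5*l + 1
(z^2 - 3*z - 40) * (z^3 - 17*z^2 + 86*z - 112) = z^5 - 20*z^4 + 97*z^3 + 310*z^2 - 3104*z + 4480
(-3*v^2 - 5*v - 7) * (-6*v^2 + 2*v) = 18*v^4 + 24*v^3 + 32*v^2 - 14*v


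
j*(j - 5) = j^2 - 5*j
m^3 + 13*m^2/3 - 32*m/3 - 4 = (m - 2)*(m + 1/3)*(m + 6)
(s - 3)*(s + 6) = s^2 + 3*s - 18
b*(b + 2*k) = b^2 + 2*b*k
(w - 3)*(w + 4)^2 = w^3 + 5*w^2 - 8*w - 48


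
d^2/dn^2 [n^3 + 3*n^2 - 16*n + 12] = 6*n + 6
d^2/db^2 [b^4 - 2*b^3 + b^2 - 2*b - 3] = 12*b^2 - 12*b + 2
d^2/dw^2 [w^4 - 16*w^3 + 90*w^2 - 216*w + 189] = 12*w^2 - 96*w + 180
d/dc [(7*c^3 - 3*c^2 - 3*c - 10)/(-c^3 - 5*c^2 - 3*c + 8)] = 2*(-19*c^4 - 24*c^3 + 66*c^2 - 74*c - 27)/(c^6 + 10*c^5 + 31*c^4 + 14*c^3 - 71*c^2 - 48*c + 64)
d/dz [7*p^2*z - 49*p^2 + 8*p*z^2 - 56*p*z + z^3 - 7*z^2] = 7*p^2 + 16*p*z - 56*p + 3*z^2 - 14*z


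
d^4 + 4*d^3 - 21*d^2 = d^2*(d - 3)*(d + 7)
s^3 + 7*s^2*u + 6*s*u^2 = s*(s + u)*(s + 6*u)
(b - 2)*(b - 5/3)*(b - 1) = b^3 - 14*b^2/3 + 7*b - 10/3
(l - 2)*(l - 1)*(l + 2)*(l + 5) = l^4 + 4*l^3 - 9*l^2 - 16*l + 20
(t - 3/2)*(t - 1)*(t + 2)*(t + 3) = t^4 + 5*t^3/2 - 5*t^2 - 15*t/2 + 9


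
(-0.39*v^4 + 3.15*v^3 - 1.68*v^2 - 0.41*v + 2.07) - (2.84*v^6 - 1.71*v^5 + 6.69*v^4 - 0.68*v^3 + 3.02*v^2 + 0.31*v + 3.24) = -2.84*v^6 + 1.71*v^5 - 7.08*v^4 + 3.83*v^3 - 4.7*v^2 - 0.72*v - 1.17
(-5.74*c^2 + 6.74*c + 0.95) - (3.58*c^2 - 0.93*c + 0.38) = -9.32*c^2 + 7.67*c + 0.57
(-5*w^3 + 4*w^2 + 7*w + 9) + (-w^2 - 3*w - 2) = -5*w^3 + 3*w^2 + 4*w + 7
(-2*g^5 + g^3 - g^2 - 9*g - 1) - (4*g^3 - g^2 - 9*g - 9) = -2*g^5 - 3*g^3 + 8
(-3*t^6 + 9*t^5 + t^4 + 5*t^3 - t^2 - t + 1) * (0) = 0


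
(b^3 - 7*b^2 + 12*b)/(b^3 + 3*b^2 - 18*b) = (b - 4)/(b + 6)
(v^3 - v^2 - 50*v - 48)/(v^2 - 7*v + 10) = (v^3 - v^2 - 50*v - 48)/(v^2 - 7*v + 10)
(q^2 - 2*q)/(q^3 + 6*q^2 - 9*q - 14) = q/(q^2 + 8*q + 7)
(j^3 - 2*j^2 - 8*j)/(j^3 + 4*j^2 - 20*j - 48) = j/(j + 6)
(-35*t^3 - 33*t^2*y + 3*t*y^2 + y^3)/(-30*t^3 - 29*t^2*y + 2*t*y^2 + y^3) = (7*t + y)/(6*t + y)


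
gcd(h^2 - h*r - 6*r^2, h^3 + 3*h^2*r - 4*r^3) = h + 2*r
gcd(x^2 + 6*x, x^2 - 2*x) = x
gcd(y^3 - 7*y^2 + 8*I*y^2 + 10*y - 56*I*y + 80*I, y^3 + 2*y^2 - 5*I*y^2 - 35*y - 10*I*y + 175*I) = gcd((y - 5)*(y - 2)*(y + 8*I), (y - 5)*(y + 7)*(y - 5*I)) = y - 5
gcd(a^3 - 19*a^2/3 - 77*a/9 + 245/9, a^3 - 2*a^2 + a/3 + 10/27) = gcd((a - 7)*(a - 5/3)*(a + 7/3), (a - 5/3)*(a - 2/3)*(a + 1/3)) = a - 5/3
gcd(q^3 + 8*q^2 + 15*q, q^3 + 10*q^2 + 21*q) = q^2 + 3*q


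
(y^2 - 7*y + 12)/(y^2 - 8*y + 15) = (y - 4)/(y - 5)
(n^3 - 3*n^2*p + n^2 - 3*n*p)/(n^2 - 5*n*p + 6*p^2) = n*(-n - 1)/(-n + 2*p)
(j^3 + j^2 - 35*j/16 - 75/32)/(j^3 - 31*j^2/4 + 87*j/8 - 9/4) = (16*j^2 + 40*j + 25)/(4*(4*j^2 - 25*j + 6))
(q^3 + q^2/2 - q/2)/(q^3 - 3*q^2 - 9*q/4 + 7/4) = 2*q/(2*q - 7)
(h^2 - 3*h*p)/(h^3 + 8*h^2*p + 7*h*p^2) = (h - 3*p)/(h^2 + 8*h*p + 7*p^2)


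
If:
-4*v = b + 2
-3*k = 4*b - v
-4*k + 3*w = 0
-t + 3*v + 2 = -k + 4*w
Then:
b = -9*w/17 - 2/17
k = 3*w/4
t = 10/17 - 97*w/34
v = 9*w/68 - 8/17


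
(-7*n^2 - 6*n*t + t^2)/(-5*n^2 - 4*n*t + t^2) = (-7*n + t)/(-5*n + t)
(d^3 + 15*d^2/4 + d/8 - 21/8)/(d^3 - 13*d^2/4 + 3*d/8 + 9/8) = (2*d^2 + 9*d + 7)/(2*d^2 - 5*d - 3)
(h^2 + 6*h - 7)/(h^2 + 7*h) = (h - 1)/h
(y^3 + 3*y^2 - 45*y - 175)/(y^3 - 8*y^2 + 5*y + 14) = (y^2 + 10*y + 25)/(y^2 - y - 2)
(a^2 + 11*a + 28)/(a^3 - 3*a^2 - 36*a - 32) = (a + 7)/(a^2 - 7*a - 8)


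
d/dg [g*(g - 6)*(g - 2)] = 3*g^2 - 16*g + 12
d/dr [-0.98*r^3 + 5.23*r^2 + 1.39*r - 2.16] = -2.94*r^2 + 10.46*r + 1.39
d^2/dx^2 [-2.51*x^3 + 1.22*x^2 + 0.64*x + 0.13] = 2.44 - 15.06*x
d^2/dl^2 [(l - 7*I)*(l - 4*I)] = 2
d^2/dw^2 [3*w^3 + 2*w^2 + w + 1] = 18*w + 4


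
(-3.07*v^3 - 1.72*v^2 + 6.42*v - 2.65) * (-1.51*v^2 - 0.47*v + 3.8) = 4.6357*v^5 + 4.0401*v^4 - 20.5518*v^3 - 5.5519*v^2 + 25.6415*v - 10.07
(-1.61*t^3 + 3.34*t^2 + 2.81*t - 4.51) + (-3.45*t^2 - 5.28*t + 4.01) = -1.61*t^3 - 0.11*t^2 - 2.47*t - 0.5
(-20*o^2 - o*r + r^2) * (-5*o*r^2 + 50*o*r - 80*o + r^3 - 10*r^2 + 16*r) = 100*o^3*r^2 - 1000*o^3*r + 1600*o^3 - 15*o^2*r^3 + 150*o^2*r^2 - 240*o^2*r - 6*o*r^4 + 60*o*r^3 - 96*o*r^2 + r^5 - 10*r^4 + 16*r^3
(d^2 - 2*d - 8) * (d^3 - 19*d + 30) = d^5 - 2*d^4 - 27*d^3 + 68*d^2 + 92*d - 240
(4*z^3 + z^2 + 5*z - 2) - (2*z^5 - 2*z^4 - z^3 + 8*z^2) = -2*z^5 + 2*z^4 + 5*z^3 - 7*z^2 + 5*z - 2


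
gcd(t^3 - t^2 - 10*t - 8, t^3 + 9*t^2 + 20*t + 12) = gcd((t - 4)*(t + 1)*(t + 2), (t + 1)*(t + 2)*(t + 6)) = t^2 + 3*t + 2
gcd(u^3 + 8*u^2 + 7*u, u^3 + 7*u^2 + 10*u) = u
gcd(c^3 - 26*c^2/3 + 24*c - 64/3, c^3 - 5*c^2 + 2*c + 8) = c^2 - 6*c + 8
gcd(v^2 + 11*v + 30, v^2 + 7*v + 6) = v + 6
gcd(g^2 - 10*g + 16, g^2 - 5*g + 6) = g - 2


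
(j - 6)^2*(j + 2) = j^3 - 10*j^2 + 12*j + 72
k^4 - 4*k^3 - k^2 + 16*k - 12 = (k - 3)*(k - 2)*(k - 1)*(k + 2)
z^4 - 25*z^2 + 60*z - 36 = (z - 3)*(z - 2)*(z - 1)*(z + 6)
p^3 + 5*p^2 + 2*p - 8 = (p - 1)*(p + 2)*(p + 4)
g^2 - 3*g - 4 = (g - 4)*(g + 1)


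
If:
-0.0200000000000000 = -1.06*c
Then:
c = 0.02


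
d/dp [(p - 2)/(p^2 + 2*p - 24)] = (p^2 + 2*p - 2*(p - 2)*(p + 1) - 24)/(p^2 + 2*p - 24)^2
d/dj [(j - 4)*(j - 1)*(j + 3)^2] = 4*j^3 + 3*j^2 - 34*j - 21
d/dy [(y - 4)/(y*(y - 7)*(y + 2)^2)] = (-3*y^3 + 28*y^2 - 68*y - 56)/(y^2*(y^5 - 8*y^4 - 23*y^3 + 134*y^2 + 476*y + 392))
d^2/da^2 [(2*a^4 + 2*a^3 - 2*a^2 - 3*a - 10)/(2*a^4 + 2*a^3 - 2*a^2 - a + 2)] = 8*(-12*a^7 - 136*a^6 - 180*a^5 + 39*a^4 + 125*a^3 + 66*a^2 + 12*a - 16)/(8*a^12 + 24*a^11 - 52*a^9 + 84*a^7 - 2*a^6 - 78*a^5 + 18*a^4 + 47*a^3 - 18*a^2 - 12*a + 8)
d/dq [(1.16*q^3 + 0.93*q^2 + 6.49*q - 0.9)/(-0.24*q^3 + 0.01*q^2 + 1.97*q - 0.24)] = (1.11022302462516e-16*q^5 + 0.2348*q^4 + 7.6856*q^3 + 0.284*q^2 - 0.4284*q + 0.2154)/(0.0576*q^6 - 0.0048*q^5 - 0.9455*q^4 + 0.1546*q^3 + 3.8761*q^2 - 0.9456*q + 0.0576)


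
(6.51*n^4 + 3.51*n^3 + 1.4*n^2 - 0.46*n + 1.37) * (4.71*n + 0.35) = 30.6621*n^5 + 18.8106*n^4 + 7.8225*n^3 - 1.6766*n^2 + 6.2917*n + 0.4795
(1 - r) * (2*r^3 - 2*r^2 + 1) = -2*r^4 + 4*r^3 - 2*r^2 - r + 1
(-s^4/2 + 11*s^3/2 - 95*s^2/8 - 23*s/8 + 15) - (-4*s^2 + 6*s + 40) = -s^4/2 + 11*s^3/2 - 63*s^2/8 - 71*s/8 - 25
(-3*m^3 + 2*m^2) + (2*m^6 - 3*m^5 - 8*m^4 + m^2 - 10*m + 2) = 2*m^6 - 3*m^5 - 8*m^4 - 3*m^3 + 3*m^2 - 10*m + 2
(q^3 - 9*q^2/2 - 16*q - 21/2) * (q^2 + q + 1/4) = q^5 - 7*q^4/2 - 81*q^3/4 - 221*q^2/8 - 29*q/2 - 21/8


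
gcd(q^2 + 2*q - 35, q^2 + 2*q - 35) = q^2 + 2*q - 35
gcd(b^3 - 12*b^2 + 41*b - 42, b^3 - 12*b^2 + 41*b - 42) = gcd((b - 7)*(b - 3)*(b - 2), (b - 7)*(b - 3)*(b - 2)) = b^3 - 12*b^2 + 41*b - 42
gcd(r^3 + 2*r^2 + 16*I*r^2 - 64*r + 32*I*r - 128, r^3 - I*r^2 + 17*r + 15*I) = 1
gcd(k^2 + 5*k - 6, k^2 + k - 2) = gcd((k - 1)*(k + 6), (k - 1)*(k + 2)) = k - 1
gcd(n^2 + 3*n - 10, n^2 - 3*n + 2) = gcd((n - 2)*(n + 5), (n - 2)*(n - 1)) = n - 2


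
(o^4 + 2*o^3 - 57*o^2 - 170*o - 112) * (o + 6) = o^5 + 8*o^4 - 45*o^3 - 512*o^2 - 1132*o - 672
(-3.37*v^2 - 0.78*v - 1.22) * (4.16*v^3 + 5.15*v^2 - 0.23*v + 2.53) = -14.0192*v^5 - 20.6003*v^4 - 8.3171*v^3 - 14.6297*v^2 - 1.6928*v - 3.0866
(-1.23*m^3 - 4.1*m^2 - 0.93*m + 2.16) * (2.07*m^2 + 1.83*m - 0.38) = -2.5461*m^5 - 10.7379*m^4 - 8.9607*m^3 + 4.3273*m^2 + 4.3062*m - 0.8208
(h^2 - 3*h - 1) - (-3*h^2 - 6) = 4*h^2 - 3*h + 5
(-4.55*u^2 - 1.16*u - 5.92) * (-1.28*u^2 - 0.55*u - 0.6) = 5.824*u^4 + 3.9873*u^3 + 10.9456*u^2 + 3.952*u + 3.552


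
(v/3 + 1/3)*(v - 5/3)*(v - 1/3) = v^3/3 - v^2/3 - 13*v/27 + 5/27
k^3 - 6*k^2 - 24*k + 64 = (k - 8)*(k - 2)*(k + 4)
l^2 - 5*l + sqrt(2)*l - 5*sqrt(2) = (l - 5)*(l + sqrt(2))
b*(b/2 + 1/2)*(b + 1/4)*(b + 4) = b^4/2 + 21*b^3/8 + 21*b^2/8 + b/2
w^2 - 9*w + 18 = (w - 6)*(w - 3)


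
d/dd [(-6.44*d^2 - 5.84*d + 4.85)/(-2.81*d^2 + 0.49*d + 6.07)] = (-19.566*d^2 - 50.9246*d - 37.8253)/(7.8961*d^4 - 2.7538*d^3 - 33.8733*d^2 + 5.9486*d + 36.8449)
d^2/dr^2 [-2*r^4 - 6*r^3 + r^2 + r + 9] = -24*r^2 - 36*r + 2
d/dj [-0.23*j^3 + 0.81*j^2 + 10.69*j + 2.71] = -0.69*j^2 + 1.62*j + 10.69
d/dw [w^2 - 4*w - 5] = 2*w - 4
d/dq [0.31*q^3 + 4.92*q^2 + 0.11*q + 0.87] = 0.93*q^2 + 9.84*q + 0.11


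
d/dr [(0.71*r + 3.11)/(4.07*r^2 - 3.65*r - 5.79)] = (-2.8897*r^2 - 25.3154*r + 7.2406)/(16.5649*r^4 - 29.711*r^3 - 33.8081*r^2 + 42.267*r + 33.5241)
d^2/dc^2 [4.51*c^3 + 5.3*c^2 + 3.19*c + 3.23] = 27.06*c + 10.6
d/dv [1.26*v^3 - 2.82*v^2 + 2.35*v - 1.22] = 3.78*v^2 - 5.64*v + 2.35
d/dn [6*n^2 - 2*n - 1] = 12*n - 2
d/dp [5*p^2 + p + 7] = 10*p + 1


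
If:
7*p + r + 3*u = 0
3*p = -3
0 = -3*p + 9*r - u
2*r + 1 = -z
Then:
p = -1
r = -1/14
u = 33/14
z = -6/7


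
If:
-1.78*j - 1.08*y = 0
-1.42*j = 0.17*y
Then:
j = 0.00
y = 0.00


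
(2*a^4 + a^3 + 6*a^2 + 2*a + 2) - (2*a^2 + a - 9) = 2*a^4 + a^3 + 4*a^2 + a + 11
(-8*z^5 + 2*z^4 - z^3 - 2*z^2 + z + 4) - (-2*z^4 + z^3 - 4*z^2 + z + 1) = -8*z^5 + 4*z^4 - 2*z^3 + 2*z^2 + 3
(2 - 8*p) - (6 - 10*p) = 2*p - 4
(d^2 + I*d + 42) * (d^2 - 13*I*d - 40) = d^4 - 12*I*d^3 + 15*d^2 - 586*I*d - 1680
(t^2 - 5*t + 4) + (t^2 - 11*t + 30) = 2*t^2 - 16*t + 34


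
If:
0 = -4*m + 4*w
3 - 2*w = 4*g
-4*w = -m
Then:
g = 3/4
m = 0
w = 0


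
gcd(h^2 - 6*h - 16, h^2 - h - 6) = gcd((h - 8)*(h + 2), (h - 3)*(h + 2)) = h + 2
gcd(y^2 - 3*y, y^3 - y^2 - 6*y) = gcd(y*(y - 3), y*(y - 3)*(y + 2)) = y^2 - 3*y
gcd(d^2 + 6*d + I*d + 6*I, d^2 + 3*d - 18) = d + 6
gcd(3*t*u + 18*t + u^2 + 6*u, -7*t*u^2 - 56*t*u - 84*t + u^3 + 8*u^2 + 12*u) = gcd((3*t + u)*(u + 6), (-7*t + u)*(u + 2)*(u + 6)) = u + 6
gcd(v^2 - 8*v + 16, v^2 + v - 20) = v - 4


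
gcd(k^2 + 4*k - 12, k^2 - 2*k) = k - 2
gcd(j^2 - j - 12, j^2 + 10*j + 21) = j + 3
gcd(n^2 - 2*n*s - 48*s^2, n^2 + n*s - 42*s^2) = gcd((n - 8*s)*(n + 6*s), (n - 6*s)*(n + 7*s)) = 1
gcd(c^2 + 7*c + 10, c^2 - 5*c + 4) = 1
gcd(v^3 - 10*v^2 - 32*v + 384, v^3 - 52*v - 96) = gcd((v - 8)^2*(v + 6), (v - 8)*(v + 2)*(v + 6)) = v^2 - 2*v - 48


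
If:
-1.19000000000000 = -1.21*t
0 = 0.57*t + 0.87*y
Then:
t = 0.98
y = -0.64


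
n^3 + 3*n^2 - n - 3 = (n - 1)*(n + 1)*(n + 3)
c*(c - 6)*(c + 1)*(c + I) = c^4 - 5*c^3 + I*c^3 - 6*c^2 - 5*I*c^2 - 6*I*c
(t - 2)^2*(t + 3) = t^3 - t^2 - 8*t + 12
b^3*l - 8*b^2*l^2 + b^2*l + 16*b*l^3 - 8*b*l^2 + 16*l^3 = (b - 4*l)^2*(b*l + l)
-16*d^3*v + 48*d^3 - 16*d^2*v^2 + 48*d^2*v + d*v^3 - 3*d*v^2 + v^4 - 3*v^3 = (-4*d + v)*(d + v)*(4*d + v)*(v - 3)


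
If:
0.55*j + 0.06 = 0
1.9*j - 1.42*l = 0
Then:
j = -0.11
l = -0.15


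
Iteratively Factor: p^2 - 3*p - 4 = (p - 4)*(p + 1)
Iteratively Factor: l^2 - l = (l - 1)*(l)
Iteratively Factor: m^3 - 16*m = (m - 4)*(m^2 + 4*m) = m*(m - 4)*(m + 4)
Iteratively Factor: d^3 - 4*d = (d - 2)*(d^2 + 2*d) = (d - 2)*(d + 2)*(d)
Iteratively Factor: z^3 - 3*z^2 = (z)*(z^2 - 3*z) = z*(z - 3)*(z)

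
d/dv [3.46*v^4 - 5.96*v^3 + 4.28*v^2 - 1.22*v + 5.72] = 13.84*v^3 - 17.88*v^2 + 8.56*v - 1.22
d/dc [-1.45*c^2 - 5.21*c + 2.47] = -2.9*c - 5.21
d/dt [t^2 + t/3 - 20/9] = 2*t + 1/3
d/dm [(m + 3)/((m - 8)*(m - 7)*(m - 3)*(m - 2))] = (-3*m^4 + 28*m^3 + 43*m^2 - 822*m + 1446)/(m^8 - 40*m^7 + 674*m^6 - 6220*m^5 + 34241*m^4 - 114820*m^3 + 228964*m^2 - 248640*m + 112896)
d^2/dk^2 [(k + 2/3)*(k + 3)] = 2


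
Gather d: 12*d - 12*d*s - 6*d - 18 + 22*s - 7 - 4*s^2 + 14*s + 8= d*(6 - 12*s) - 4*s^2 + 36*s - 17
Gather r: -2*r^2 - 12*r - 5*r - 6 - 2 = -2*r^2 - 17*r - 8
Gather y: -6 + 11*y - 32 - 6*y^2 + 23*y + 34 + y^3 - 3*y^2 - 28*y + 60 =y^3 - 9*y^2 + 6*y + 56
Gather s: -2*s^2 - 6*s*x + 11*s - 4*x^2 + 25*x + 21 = -2*s^2 + s*(11 - 6*x) - 4*x^2 + 25*x + 21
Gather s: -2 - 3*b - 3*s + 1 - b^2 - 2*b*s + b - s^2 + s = -b^2 - 2*b - s^2 + s*(-2*b - 2) - 1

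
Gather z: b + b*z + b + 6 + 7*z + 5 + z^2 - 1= 2*b + z^2 + z*(b + 7) + 10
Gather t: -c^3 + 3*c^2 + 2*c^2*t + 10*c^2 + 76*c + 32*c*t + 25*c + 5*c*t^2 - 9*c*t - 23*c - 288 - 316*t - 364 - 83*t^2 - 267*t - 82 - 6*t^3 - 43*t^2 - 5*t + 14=-c^3 + 13*c^2 + 78*c - 6*t^3 + t^2*(5*c - 126) + t*(2*c^2 + 23*c - 588) - 720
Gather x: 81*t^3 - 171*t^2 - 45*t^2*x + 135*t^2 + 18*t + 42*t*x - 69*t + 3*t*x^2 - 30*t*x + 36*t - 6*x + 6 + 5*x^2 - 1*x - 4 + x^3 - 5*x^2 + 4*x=81*t^3 - 36*t^2 + 3*t*x^2 - 15*t + x^3 + x*(-45*t^2 + 12*t - 3) + 2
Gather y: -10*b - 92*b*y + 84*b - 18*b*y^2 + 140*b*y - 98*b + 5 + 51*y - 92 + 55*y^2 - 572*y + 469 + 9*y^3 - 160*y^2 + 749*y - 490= -24*b + 9*y^3 + y^2*(-18*b - 105) + y*(48*b + 228) - 108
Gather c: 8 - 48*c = 8 - 48*c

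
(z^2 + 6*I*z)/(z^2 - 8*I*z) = (z + 6*I)/(z - 8*I)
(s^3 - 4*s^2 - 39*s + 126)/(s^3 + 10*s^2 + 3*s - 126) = (s - 7)/(s + 7)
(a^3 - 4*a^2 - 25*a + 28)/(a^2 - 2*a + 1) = (a^2 - 3*a - 28)/(a - 1)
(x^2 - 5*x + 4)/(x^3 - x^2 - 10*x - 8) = (x - 1)/(x^2 + 3*x + 2)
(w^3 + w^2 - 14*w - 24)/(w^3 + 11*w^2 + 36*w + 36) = (w - 4)/(w + 6)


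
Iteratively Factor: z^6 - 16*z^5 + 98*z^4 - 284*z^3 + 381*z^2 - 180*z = (z - 5)*(z^5 - 11*z^4 + 43*z^3 - 69*z^2 + 36*z) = (z - 5)*(z - 4)*(z^4 - 7*z^3 + 15*z^2 - 9*z) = (z - 5)*(z - 4)*(z - 3)*(z^3 - 4*z^2 + 3*z) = z*(z - 5)*(z - 4)*(z - 3)*(z^2 - 4*z + 3) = z*(z - 5)*(z - 4)*(z - 3)^2*(z - 1)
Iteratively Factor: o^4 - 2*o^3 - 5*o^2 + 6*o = (o - 1)*(o^3 - o^2 - 6*o) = (o - 3)*(o - 1)*(o^2 + 2*o) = (o - 3)*(o - 1)*(o + 2)*(o)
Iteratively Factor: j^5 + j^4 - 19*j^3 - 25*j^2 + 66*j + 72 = (j + 1)*(j^4 - 19*j^2 - 6*j + 72) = (j + 1)*(j + 3)*(j^3 - 3*j^2 - 10*j + 24) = (j + 1)*(j + 3)^2*(j^2 - 6*j + 8) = (j - 4)*(j + 1)*(j + 3)^2*(j - 2)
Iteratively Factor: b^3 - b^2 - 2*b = (b - 2)*(b^2 + b) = (b - 2)*(b + 1)*(b)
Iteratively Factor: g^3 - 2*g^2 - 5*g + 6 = (g + 2)*(g^2 - 4*g + 3) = (g - 1)*(g + 2)*(g - 3)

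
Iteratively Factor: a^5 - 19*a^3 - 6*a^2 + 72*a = (a - 2)*(a^4 + 2*a^3 - 15*a^2 - 36*a) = (a - 2)*(a + 3)*(a^3 - a^2 - 12*a) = (a - 2)*(a + 3)^2*(a^2 - 4*a) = (a - 4)*(a - 2)*(a + 3)^2*(a)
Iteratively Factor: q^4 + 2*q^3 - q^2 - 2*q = (q + 1)*(q^3 + q^2 - 2*q) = (q + 1)*(q + 2)*(q^2 - q) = (q - 1)*(q + 1)*(q + 2)*(q)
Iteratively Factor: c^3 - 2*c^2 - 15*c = (c + 3)*(c^2 - 5*c) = c*(c + 3)*(c - 5)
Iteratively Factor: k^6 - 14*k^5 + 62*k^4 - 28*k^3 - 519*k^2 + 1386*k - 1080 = (k - 5)*(k^5 - 9*k^4 + 17*k^3 + 57*k^2 - 234*k + 216) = (k - 5)*(k - 2)*(k^4 - 7*k^3 + 3*k^2 + 63*k - 108) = (k - 5)*(k - 2)*(k + 3)*(k^3 - 10*k^2 + 33*k - 36) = (k - 5)*(k - 4)*(k - 2)*(k + 3)*(k^2 - 6*k + 9) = (k - 5)*(k - 4)*(k - 3)*(k - 2)*(k + 3)*(k - 3)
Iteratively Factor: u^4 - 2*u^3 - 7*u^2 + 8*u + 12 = (u + 1)*(u^3 - 3*u^2 - 4*u + 12) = (u + 1)*(u + 2)*(u^2 - 5*u + 6) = (u - 2)*(u + 1)*(u + 2)*(u - 3)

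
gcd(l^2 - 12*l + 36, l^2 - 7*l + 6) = l - 6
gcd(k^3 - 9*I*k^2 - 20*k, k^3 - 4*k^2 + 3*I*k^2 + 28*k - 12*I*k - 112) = k - 4*I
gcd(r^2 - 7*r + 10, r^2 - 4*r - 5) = r - 5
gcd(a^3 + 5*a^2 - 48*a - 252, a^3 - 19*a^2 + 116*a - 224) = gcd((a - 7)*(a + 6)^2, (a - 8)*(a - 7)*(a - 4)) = a - 7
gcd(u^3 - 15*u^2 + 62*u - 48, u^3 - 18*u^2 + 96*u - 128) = u - 8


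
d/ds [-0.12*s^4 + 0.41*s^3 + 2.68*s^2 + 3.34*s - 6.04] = -0.48*s^3 + 1.23*s^2 + 5.36*s + 3.34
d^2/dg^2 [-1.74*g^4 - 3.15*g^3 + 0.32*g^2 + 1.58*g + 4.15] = -20.88*g^2 - 18.9*g + 0.64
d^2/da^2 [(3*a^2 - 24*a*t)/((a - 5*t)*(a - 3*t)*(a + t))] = 6*(a^6 - 24*a^5*t + 147*a^4*t^2 - 392*a^3*t^3 + 1035*a^2*t^4 - 2520*a*t^5 + 1065*t^6)/(a^9 - 21*a^8*t + 168*a^7*t^2 - 592*a^6*t^3 + 546*a^5*t^4 + 1806*a^4*t^5 - 3392*a^3*t^6 - 2520*a^2*t^7 + 4725*a*t^8 + 3375*t^9)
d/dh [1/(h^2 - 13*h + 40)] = (13 - 2*h)/(h^2 - 13*h + 40)^2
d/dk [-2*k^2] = -4*k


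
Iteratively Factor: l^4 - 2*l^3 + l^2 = (l - 1)*(l^3 - l^2) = l*(l - 1)*(l^2 - l) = l^2*(l - 1)*(l - 1)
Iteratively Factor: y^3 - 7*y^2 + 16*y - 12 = (y - 3)*(y^2 - 4*y + 4) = (y - 3)*(y - 2)*(y - 2)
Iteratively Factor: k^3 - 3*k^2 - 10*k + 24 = (k + 3)*(k^2 - 6*k + 8) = (k - 2)*(k + 3)*(k - 4)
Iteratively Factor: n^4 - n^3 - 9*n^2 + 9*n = (n - 3)*(n^3 + 2*n^2 - 3*n) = n*(n - 3)*(n^2 + 2*n - 3) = n*(n - 3)*(n - 1)*(n + 3)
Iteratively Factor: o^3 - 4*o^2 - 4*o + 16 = (o - 2)*(o^2 - 2*o - 8) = (o - 2)*(o + 2)*(o - 4)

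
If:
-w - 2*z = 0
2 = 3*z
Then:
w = -4/3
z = 2/3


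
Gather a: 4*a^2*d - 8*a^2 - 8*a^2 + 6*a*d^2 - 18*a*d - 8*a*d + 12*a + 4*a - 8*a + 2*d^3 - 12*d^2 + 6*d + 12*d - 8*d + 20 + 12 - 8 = a^2*(4*d - 16) + a*(6*d^2 - 26*d + 8) + 2*d^3 - 12*d^2 + 10*d + 24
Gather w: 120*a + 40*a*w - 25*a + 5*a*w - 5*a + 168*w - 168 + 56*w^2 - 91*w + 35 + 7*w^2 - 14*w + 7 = 90*a + 63*w^2 + w*(45*a + 63) - 126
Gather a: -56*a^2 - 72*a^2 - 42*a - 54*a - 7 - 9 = -128*a^2 - 96*a - 16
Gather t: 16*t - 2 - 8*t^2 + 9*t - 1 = -8*t^2 + 25*t - 3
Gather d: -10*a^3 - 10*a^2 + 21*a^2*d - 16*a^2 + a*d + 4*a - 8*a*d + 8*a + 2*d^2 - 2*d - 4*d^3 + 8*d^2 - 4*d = -10*a^3 - 26*a^2 + 12*a - 4*d^3 + 10*d^2 + d*(21*a^2 - 7*a - 6)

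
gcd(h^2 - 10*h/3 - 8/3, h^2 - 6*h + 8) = h - 4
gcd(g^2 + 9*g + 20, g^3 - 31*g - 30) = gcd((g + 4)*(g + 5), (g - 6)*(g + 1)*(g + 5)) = g + 5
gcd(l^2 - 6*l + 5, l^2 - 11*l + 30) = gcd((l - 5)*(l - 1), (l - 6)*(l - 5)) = l - 5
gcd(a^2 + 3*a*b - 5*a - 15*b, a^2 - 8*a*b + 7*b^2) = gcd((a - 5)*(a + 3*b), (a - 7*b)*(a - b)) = 1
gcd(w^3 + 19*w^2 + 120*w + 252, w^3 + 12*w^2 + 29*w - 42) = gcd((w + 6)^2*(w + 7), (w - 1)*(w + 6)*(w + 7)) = w^2 + 13*w + 42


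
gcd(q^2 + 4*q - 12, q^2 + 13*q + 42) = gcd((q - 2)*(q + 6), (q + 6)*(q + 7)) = q + 6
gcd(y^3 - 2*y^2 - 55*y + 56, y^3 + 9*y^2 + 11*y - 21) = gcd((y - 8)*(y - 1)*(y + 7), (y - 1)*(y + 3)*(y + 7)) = y^2 + 6*y - 7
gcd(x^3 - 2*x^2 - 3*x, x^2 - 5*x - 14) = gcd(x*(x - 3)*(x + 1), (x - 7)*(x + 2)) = 1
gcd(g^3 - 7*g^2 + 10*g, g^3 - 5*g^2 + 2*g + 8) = g - 2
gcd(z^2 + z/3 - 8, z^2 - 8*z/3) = z - 8/3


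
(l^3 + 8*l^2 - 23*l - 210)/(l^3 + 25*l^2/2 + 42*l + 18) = 2*(l^2 + 2*l - 35)/(2*l^2 + 13*l + 6)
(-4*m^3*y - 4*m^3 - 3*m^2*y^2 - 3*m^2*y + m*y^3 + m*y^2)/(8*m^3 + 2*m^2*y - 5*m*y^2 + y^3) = m*(y + 1)/(-2*m + y)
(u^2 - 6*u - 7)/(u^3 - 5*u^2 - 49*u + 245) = (u + 1)/(u^2 + 2*u - 35)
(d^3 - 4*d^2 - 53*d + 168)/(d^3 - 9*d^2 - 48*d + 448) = (d - 3)/(d - 8)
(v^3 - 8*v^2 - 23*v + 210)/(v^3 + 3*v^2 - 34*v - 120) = (v - 7)/(v + 4)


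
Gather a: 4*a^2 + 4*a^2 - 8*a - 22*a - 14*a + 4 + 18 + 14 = 8*a^2 - 44*a + 36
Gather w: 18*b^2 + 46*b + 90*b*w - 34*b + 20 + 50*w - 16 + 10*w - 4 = 18*b^2 + 12*b + w*(90*b + 60)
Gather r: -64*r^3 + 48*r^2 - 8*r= -64*r^3 + 48*r^2 - 8*r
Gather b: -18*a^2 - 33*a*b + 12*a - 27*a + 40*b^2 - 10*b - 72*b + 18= -18*a^2 - 15*a + 40*b^2 + b*(-33*a - 82) + 18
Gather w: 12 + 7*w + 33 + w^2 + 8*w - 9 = w^2 + 15*w + 36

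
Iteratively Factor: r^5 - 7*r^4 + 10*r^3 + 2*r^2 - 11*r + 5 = (r - 1)*(r^4 - 6*r^3 + 4*r^2 + 6*r - 5) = (r - 1)^2*(r^3 - 5*r^2 - r + 5) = (r - 1)^2*(r + 1)*(r^2 - 6*r + 5) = (r - 5)*(r - 1)^2*(r + 1)*(r - 1)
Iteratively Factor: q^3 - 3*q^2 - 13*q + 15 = (q - 5)*(q^2 + 2*q - 3) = (q - 5)*(q + 3)*(q - 1)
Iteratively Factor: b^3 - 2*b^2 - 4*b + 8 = (b - 2)*(b^2 - 4) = (b - 2)^2*(b + 2)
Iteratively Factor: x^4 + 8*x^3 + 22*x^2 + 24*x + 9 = (x + 3)*(x^3 + 5*x^2 + 7*x + 3) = (x + 1)*(x + 3)*(x^2 + 4*x + 3) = (x + 1)^2*(x + 3)*(x + 3)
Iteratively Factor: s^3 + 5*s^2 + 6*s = (s + 2)*(s^2 + 3*s) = (s + 2)*(s + 3)*(s)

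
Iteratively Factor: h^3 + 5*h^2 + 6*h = (h + 2)*(h^2 + 3*h) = h*(h + 2)*(h + 3)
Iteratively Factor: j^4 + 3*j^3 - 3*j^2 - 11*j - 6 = (j + 1)*(j^3 + 2*j^2 - 5*j - 6) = (j + 1)^2*(j^2 + j - 6) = (j - 2)*(j + 1)^2*(j + 3)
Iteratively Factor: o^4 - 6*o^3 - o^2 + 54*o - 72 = (o - 2)*(o^3 - 4*o^2 - 9*o + 36) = (o - 3)*(o - 2)*(o^2 - o - 12) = (o - 4)*(o - 3)*(o - 2)*(o + 3)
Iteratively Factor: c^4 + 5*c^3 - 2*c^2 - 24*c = (c + 3)*(c^3 + 2*c^2 - 8*c) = c*(c + 3)*(c^2 + 2*c - 8) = c*(c + 3)*(c + 4)*(c - 2)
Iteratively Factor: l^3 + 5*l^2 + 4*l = (l + 1)*(l^2 + 4*l) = (l + 1)*(l + 4)*(l)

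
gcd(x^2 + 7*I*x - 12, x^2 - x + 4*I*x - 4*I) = x + 4*I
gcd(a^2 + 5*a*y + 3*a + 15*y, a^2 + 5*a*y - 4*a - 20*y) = a + 5*y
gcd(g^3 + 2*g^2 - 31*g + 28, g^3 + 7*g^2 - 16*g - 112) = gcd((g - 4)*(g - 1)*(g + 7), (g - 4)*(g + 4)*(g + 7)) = g^2 + 3*g - 28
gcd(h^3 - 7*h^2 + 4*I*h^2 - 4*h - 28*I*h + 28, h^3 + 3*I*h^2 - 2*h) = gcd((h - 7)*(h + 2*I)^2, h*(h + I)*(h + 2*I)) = h + 2*I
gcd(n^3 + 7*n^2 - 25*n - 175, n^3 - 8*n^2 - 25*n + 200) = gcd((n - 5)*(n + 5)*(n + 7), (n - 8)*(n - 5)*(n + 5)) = n^2 - 25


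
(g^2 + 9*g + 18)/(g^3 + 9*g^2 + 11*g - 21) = (g + 6)/(g^2 + 6*g - 7)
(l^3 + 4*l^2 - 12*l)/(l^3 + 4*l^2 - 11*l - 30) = l*(l^2 + 4*l - 12)/(l^3 + 4*l^2 - 11*l - 30)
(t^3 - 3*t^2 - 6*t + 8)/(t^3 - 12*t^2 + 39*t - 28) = (t + 2)/(t - 7)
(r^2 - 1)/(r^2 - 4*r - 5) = (r - 1)/(r - 5)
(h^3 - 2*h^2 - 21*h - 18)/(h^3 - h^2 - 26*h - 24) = (h + 3)/(h + 4)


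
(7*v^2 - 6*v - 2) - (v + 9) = 7*v^2 - 7*v - 11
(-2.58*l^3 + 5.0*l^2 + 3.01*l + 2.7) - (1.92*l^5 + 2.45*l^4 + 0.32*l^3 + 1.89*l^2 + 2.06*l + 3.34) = -1.92*l^5 - 2.45*l^4 - 2.9*l^3 + 3.11*l^2 + 0.95*l - 0.64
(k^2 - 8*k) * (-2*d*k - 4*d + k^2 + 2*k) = -2*d*k^3 + 12*d*k^2 + 32*d*k + k^4 - 6*k^3 - 16*k^2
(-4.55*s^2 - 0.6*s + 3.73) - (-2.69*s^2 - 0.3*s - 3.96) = -1.86*s^2 - 0.3*s + 7.69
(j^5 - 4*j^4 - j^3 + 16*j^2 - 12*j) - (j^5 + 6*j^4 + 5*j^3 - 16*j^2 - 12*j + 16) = -10*j^4 - 6*j^3 + 32*j^2 - 16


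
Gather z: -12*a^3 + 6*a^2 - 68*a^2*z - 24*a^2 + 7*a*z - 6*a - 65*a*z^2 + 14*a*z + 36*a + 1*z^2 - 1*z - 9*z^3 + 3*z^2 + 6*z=-12*a^3 - 18*a^2 + 30*a - 9*z^3 + z^2*(4 - 65*a) + z*(-68*a^2 + 21*a + 5)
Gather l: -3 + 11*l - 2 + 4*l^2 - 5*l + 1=4*l^2 + 6*l - 4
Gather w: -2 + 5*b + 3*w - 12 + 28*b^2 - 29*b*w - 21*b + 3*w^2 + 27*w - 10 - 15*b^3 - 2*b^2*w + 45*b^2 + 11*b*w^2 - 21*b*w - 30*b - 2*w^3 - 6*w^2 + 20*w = -15*b^3 + 73*b^2 - 46*b - 2*w^3 + w^2*(11*b - 3) + w*(-2*b^2 - 50*b + 50) - 24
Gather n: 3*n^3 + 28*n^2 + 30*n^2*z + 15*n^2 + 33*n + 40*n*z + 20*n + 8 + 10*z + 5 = 3*n^3 + n^2*(30*z + 43) + n*(40*z + 53) + 10*z + 13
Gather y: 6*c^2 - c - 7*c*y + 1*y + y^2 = 6*c^2 - c + y^2 + y*(1 - 7*c)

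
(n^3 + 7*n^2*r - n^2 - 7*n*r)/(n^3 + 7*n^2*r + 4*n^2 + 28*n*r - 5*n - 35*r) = n/(n + 5)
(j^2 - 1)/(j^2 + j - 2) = (j + 1)/(j + 2)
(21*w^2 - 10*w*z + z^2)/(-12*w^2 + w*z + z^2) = (-7*w + z)/(4*w + z)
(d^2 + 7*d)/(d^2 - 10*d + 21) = d*(d + 7)/(d^2 - 10*d + 21)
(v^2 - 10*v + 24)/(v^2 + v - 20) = (v - 6)/(v + 5)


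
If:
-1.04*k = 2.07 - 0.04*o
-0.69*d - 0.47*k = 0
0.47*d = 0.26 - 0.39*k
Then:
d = -2.54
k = 3.72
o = 148.52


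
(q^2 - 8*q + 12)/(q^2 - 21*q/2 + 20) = 2*(q^2 - 8*q + 12)/(2*q^2 - 21*q + 40)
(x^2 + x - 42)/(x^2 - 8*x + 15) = (x^2 + x - 42)/(x^2 - 8*x + 15)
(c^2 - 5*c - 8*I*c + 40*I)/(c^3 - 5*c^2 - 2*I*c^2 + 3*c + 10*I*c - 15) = (c - 8*I)/(c^2 - 2*I*c + 3)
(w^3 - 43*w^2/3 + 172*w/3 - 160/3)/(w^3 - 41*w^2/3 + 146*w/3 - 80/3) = (3*w - 4)/(3*w - 2)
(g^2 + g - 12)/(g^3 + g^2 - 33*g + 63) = (g + 4)/(g^2 + 4*g - 21)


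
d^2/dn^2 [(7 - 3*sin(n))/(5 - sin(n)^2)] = (-27*sin(n)^5 + 28*sin(n)^4 + 98*sin(n)^2 - 33*sin(n) + 27*sin(3*n)/2 + 3*sin(5*n)/2 - 70)/(sin(n)^2 - 5)^3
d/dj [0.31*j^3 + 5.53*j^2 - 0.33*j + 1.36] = 0.93*j^2 + 11.06*j - 0.33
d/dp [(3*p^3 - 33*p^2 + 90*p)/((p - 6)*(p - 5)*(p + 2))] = 6/(p^2 + 4*p + 4)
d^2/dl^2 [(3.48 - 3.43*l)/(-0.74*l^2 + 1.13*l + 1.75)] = ((12.9022 - 15.2292*l)*(-0.74*l^2 + 1.13*l + 1.75) - (1.48*l - 1.13)*(2.96*l - 2.26)*(3.43*l - 3.48))/(-0.74*l^2 + 1.13*l + 1.75)^3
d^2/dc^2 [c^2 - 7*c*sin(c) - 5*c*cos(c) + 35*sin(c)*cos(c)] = 7*c*sin(c) + 5*c*cos(c) + 10*sin(c) - 70*sin(2*c) - 14*cos(c) + 2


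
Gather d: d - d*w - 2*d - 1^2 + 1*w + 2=d*(-w - 1) + w + 1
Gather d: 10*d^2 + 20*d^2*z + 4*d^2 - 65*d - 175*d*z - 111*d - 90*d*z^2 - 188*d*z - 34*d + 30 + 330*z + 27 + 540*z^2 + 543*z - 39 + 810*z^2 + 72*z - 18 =d^2*(20*z + 14) + d*(-90*z^2 - 363*z - 210) + 1350*z^2 + 945*z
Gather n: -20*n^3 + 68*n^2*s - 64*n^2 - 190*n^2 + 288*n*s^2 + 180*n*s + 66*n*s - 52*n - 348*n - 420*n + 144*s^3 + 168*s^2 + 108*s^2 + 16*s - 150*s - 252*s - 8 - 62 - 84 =-20*n^3 + n^2*(68*s - 254) + n*(288*s^2 + 246*s - 820) + 144*s^3 + 276*s^2 - 386*s - 154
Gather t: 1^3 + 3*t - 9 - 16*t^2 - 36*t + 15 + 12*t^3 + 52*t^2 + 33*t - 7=12*t^3 + 36*t^2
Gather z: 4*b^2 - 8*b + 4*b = 4*b^2 - 4*b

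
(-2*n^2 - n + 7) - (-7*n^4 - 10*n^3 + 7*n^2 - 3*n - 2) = 7*n^4 + 10*n^3 - 9*n^2 + 2*n + 9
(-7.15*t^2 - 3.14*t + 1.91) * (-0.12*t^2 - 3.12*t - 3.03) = 0.858*t^4 + 22.6848*t^3 + 31.2321*t^2 + 3.555*t - 5.7873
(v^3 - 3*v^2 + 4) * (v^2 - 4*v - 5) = v^5 - 7*v^4 + 7*v^3 + 19*v^2 - 16*v - 20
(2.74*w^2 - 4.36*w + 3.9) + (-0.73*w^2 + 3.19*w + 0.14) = 2.01*w^2 - 1.17*w + 4.04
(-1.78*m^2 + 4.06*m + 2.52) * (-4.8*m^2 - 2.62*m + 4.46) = 8.544*m^4 - 14.8244*m^3 - 30.672*m^2 + 11.5052*m + 11.2392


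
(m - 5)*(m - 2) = m^2 - 7*m + 10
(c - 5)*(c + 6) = c^2 + c - 30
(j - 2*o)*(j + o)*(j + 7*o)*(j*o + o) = j^4*o + 6*j^3*o^2 + j^3*o - 9*j^2*o^3 + 6*j^2*o^2 - 14*j*o^4 - 9*j*o^3 - 14*o^4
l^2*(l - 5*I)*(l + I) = l^4 - 4*I*l^3 + 5*l^2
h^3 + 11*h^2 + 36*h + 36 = (h + 2)*(h + 3)*(h + 6)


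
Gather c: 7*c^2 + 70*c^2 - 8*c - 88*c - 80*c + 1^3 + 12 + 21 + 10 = 77*c^2 - 176*c + 44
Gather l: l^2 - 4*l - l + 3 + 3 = l^2 - 5*l + 6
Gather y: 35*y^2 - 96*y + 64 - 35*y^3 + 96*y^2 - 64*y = -35*y^3 + 131*y^2 - 160*y + 64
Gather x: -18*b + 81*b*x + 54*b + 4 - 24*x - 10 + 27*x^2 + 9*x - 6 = 36*b + 27*x^2 + x*(81*b - 15) - 12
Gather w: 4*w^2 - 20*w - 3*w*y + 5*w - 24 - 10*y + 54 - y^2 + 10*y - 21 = 4*w^2 + w*(-3*y - 15) - y^2 + 9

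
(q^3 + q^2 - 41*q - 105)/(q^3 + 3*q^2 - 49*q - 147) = (q + 5)/(q + 7)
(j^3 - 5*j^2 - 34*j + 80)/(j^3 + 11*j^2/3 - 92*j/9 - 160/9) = 9*(j^2 - 10*j + 16)/(9*j^2 - 12*j - 32)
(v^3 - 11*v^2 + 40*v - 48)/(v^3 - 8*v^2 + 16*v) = (v - 3)/v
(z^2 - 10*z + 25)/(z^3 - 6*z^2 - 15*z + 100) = 1/(z + 4)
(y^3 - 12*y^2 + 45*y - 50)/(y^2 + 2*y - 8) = (y^2 - 10*y + 25)/(y + 4)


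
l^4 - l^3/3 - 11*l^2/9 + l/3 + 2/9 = (l - 1)*(l - 2/3)*(l + 1/3)*(l + 1)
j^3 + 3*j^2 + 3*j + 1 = (j + 1)^3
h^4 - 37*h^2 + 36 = (h - 6)*(h - 1)*(h + 1)*(h + 6)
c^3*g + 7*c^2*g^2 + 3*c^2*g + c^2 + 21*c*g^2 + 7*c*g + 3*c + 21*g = (c + 3)*(c + 7*g)*(c*g + 1)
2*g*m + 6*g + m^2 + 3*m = (2*g + m)*(m + 3)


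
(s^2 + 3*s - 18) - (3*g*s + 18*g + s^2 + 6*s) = -3*g*s - 18*g - 3*s - 18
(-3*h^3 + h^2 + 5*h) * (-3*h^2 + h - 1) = 9*h^5 - 6*h^4 - 11*h^3 + 4*h^2 - 5*h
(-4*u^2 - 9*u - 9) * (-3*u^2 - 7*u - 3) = 12*u^4 + 55*u^3 + 102*u^2 + 90*u + 27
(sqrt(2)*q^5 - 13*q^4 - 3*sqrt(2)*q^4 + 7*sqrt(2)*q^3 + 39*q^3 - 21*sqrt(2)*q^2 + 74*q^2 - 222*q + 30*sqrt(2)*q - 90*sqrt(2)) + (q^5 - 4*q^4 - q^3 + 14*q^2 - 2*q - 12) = q^5 + sqrt(2)*q^5 - 17*q^4 - 3*sqrt(2)*q^4 + 7*sqrt(2)*q^3 + 38*q^3 - 21*sqrt(2)*q^2 + 88*q^2 - 224*q + 30*sqrt(2)*q - 90*sqrt(2) - 12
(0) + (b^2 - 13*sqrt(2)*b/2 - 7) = b^2 - 13*sqrt(2)*b/2 - 7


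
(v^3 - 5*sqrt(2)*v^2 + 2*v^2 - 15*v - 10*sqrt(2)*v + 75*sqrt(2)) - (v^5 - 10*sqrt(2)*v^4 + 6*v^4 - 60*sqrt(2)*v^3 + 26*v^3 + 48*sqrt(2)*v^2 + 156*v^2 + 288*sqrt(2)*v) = -v^5 - 6*v^4 + 10*sqrt(2)*v^4 - 25*v^3 + 60*sqrt(2)*v^3 - 154*v^2 - 53*sqrt(2)*v^2 - 298*sqrt(2)*v - 15*v + 75*sqrt(2)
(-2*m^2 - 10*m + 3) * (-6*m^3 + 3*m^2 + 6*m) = 12*m^5 + 54*m^4 - 60*m^3 - 51*m^2 + 18*m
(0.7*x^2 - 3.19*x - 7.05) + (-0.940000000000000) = 0.7*x^2 - 3.19*x - 7.99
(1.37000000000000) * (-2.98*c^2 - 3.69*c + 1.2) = -4.0826*c^2 - 5.0553*c + 1.644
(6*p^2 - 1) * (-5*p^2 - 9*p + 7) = -30*p^4 - 54*p^3 + 47*p^2 + 9*p - 7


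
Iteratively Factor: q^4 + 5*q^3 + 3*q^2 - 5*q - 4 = (q - 1)*(q^3 + 6*q^2 + 9*q + 4) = (q - 1)*(q + 4)*(q^2 + 2*q + 1) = (q - 1)*(q + 1)*(q + 4)*(q + 1)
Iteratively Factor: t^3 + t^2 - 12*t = (t - 3)*(t^2 + 4*t) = t*(t - 3)*(t + 4)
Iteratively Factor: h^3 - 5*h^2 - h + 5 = (h + 1)*(h^2 - 6*h + 5) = (h - 1)*(h + 1)*(h - 5)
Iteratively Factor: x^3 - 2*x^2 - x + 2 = (x - 1)*(x^2 - x - 2) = (x - 1)*(x + 1)*(x - 2)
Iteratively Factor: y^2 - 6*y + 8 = (y - 2)*(y - 4)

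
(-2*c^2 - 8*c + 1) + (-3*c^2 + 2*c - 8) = -5*c^2 - 6*c - 7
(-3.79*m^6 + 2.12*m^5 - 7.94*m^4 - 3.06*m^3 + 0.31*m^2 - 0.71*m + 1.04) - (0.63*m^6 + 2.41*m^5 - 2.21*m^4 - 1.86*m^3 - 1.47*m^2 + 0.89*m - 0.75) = -4.42*m^6 - 0.29*m^5 - 5.73*m^4 - 1.2*m^3 + 1.78*m^2 - 1.6*m + 1.79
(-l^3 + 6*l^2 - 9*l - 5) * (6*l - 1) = -6*l^4 + 37*l^3 - 60*l^2 - 21*l + 5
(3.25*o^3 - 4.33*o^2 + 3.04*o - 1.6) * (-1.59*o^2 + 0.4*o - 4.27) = -5.1675*o^5 + 8.1847*o^4 - 20.4431*o^3 + 22.2491*o^2 - 13.6208*o + 6.832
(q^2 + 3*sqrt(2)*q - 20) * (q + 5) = q^3 + 3*sqrt(2)*q^2 + 5*q^2 - 20*q + 15*sqrt(2)*q - 100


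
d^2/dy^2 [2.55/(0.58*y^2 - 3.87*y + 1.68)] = (-1.71564*y^2 + 11.44746*y + 2.55*(1.16*y - 3.87)*(2.32*y - 7.74) - 4.96944)/(0.58*y^2 - 3.87*y + 1.68)^3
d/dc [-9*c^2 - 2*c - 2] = -18*c - 2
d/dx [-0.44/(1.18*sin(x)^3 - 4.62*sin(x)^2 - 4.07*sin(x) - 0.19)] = (1.5576*sin(x)^2 - 4.0656*sin(x) - 1.7908)*cos(x)/(-1.18*sin(x)^3 + 4.62*sin(x)^2 + 4.07*sin(x) + 0.19)^2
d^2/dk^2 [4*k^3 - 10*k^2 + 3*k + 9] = 24*k - 20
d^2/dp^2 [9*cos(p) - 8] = -9*cos(p)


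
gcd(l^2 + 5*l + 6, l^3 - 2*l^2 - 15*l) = l + 3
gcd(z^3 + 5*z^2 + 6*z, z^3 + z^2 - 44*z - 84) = z + 2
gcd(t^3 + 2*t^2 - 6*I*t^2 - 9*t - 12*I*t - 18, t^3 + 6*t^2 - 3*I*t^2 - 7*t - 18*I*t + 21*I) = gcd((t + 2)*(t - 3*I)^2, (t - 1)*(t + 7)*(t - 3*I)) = t - 3*I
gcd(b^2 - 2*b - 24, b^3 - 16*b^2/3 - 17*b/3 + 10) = b - 6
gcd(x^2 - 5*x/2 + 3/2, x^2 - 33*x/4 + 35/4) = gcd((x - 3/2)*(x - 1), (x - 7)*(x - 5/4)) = 1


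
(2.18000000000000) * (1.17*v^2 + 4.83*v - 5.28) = 2.5506*v^2 + 10.5294*v - 11.5104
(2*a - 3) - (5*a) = -3*a - 3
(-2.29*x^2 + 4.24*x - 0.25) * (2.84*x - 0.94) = -6.5036*x^3 + 14.1942*x^2 - 4.6956*x + 0.235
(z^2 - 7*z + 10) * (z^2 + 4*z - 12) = z^4 - 3*z^3 - 30*z^2 + 124*z - 120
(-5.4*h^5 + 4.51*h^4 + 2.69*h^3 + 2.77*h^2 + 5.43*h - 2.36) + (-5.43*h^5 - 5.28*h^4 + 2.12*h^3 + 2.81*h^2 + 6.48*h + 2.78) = -10.83*h^5 - 0.77*h^4 + 4.81*h^3 + 5.58*h^2 + 11.91*h + 0.42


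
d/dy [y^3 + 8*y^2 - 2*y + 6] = 3*y^2 + 16*y - 2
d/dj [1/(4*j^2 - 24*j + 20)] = (3 - j)/(2*(j^2 - 6*j + 5)^2)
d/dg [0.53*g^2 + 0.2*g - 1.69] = 1.06*g + 0.2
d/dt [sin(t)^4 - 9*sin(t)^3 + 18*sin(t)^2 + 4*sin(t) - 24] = (4*sin(t)^3 - 27*sin(t)^2 + 36*sin(t) + 4)*cos(t)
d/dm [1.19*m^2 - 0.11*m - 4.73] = 2.38*m - 0.11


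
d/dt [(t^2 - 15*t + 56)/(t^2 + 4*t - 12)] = (19*t^2 - 136*t - 44)/(t^4 + 8*t^3 - 8*t^2 - 96*t + 144)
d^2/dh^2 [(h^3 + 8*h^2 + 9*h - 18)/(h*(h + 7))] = 4*(h^3 - 27*h^2 - 189*h - 441)/(h^3*(h^3 + 21*h^2 + 147*h + 343))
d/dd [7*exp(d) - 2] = 7*exp(d)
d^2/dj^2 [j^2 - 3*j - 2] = 2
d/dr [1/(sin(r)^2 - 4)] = -2*sin(r)*cos(r)/(sin(r)^2 - 4)^2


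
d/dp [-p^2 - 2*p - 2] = -2*p - 2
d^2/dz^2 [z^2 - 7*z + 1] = 2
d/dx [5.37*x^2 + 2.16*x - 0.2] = 10.74*x + 2.16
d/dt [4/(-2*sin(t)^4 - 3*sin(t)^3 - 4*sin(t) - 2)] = 4*(8*sin(t)^3 + 9*sin(t)^2 + 4)*cos(t)/(2*sin(t)^4 + 3*sin(t)^3 + 4*sin(t) + 2)^2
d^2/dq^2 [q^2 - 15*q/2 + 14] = 2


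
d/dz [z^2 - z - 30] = 2*z - 1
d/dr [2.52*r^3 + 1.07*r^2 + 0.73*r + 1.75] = 7.56*r^2 + 2.14*r + 0.73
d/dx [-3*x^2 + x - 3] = 1 - 6*x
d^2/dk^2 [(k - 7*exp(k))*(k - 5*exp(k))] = -12*k*exp(k) + 140*exp(2*k) - 24*exp(k) + 2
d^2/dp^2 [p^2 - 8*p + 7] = 2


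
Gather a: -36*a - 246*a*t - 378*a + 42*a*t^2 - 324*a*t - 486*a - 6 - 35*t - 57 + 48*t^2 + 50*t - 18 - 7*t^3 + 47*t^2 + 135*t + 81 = a*(42*t^2 - 570*t - 900) - 7*t^3 + 95*t^2 + 150*t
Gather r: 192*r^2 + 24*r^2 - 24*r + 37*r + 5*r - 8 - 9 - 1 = 216*r^2 + 18*r - 18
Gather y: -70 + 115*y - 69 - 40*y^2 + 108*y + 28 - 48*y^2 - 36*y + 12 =-88*y^2 + 187*y - 99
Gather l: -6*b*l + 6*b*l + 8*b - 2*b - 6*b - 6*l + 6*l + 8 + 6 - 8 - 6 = 0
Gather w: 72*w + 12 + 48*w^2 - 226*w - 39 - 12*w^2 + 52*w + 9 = 36*w^2 - 102*w - 18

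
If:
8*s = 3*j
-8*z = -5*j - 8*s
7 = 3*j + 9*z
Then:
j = 7/12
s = 7/32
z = 7/12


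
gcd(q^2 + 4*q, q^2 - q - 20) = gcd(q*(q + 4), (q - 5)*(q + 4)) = q + 4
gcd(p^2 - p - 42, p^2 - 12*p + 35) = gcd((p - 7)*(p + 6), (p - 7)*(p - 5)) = p - 7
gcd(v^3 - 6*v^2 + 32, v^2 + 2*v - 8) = 1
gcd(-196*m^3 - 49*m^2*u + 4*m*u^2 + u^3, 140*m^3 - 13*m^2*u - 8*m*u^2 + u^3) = -28*m^2 - 3*m*u + u^2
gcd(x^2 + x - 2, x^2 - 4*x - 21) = 1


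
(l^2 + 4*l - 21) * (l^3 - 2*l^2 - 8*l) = l^5 + 2*l^4 - 37*l^3 + 10*l^2 + 168*l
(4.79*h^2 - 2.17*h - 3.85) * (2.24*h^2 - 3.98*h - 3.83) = 10.7296*h^4 - 23.925*h^3 - 18.3331*h^2 + 23.6341*h + 14.7455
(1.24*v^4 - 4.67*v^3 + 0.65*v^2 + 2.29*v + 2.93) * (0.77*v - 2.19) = 0.9548*v^5 - 6.3115*v^4 + 10.7278*v^3 + 0.3398*v^2 - 2.759*v - 6.4167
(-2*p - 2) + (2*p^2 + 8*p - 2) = 2*p^2 + 6*p - 4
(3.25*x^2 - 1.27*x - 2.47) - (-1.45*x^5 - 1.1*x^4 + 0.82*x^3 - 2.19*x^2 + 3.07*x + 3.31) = 1.45*x^5 + 1.1*x^4 - 0.82*x^3 + 5.44*x^2 - 4.34*x - 5.78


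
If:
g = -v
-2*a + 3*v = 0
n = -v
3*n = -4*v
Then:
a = 0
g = 0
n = 0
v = 0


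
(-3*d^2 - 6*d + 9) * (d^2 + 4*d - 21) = -3*d^4 - 18*d^3 + 48*d^2 + 162*d - 189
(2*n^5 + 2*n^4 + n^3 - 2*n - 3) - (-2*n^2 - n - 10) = 2*n^5 + 2*n^4 + n^3 + 2*n^2 - n + 7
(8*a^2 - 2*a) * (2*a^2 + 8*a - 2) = 16*a^4 + 60*a^3 - 32*a^2 + 4*a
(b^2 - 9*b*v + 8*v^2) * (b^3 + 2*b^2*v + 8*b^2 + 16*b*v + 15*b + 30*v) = b^5 - 7*b^4*v + 8*b^4 - 10*b^3*v^2 - 56*b^3*v + 15*b^3 + 16*b^2*v^3 - 80*b^2*v^2 - 105*b^2*v + 128*b*v^3 - 150*b*v^2 + 240*v^3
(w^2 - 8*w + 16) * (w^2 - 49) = w^4 - 8*w^3 - 33*w^2 + 392*w - 784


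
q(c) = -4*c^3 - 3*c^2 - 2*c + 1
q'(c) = -12*c^2 - 6*c - 2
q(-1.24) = 6.49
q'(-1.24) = -13.01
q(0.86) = -5.48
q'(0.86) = -16.04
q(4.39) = -404.01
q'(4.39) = -259.61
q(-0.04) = 1.08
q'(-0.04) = -1.78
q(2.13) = -55.53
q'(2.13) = -69.22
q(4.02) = -315.38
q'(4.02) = -220.04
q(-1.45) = 9.79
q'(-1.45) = -18.53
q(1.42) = -19.34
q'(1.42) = -34.72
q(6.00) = -983.00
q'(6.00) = -470.00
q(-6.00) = 769.00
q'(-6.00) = -398.00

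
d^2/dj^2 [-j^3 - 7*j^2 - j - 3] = -6*j - 14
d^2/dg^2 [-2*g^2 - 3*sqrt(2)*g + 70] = -4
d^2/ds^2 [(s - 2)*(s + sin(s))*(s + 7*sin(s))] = -8*s^2*sin(s) + 16*s*sin(s) + 32*s*cos(s) + 14*s*cos(2*s) + 6*s + 16*sin(s) + 14*sin(2*s) - 32*cos(s) - 28*cos(2*s) - 4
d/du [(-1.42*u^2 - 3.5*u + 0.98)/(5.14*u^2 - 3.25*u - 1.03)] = (22.605*u^2 - 7.1492*u + 6.79)/(26.4196*u^4 - 33.41*u^3 - 0.0259*u^2 + 6.695*u + 1.0609)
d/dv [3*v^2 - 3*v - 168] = 6*v - 3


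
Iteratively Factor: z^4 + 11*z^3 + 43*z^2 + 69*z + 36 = (z + 1)*(z^3 + 10*z^2 + 33*z + 36) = (z + 1)*(z + 4)*(z^2 + 6*z + 9) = (z + 1)*(z + 3)*(z + 4)*(z + 3)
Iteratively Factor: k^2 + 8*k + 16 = (k + 4)*(k + 4)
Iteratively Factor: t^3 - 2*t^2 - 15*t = (t)*(t^2 - 2*t - 15) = t*(t - 5)*(t + 3)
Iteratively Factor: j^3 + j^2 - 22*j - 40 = (j + 2)*(j^2 - j - 20) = (j - 5)*(j + 2)*(j + 4)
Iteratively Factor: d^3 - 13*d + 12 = (d + 4)*(d^2 - 4*d + 3) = (d - 1)*(d + 4)*(d - 3)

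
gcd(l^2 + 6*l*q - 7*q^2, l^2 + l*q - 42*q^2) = l + 7*q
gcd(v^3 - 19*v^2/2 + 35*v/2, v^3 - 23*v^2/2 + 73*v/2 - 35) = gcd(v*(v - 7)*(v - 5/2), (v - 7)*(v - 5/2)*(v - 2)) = v^2 - 19*v/2 + 35/2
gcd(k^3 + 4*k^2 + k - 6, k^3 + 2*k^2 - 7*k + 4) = k - 1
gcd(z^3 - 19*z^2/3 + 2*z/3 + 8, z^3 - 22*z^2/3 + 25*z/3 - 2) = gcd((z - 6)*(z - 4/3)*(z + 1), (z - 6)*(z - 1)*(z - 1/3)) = z - 6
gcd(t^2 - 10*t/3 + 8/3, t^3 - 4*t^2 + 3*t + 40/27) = 1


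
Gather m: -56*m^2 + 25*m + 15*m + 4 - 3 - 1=-56*m^2 + 40*m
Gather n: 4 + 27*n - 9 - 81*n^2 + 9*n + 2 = -81*n^2 + 36*n - 3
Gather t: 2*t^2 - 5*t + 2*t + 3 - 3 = 2*t^2 - 3*t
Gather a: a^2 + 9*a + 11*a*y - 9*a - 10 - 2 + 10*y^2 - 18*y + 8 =a^2 + 11*a*y + 10*y^2 - 18*y - 4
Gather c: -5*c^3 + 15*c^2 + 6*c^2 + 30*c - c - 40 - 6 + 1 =-5*c^3 + 21*c^2 + 29*c - 45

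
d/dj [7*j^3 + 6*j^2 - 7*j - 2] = 21*j^2 + 12*j - 7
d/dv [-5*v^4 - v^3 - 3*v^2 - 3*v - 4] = -20*v^3 - 3*v^2 - 6*v - 3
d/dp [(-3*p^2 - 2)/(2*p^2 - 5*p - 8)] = (15*p^2 + 56*p - 10)/(4*p^4 - 20*p^3 - 7*p^2 + 80*p + 64)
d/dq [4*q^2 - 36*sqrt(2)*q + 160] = 8*q - 36*sqrt(2)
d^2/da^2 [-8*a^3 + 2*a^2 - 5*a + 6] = 4 - 48*a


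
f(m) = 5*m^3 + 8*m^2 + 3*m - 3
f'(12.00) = 2355.00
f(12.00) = 9825.00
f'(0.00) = 3.00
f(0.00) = -3.00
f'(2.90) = 175.55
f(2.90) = 194.92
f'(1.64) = 69.58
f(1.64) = 45.49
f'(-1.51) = 13.04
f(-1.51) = -6.50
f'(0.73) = 22.67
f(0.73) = 5.40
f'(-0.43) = -1.11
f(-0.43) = -3.21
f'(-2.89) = 82.04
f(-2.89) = -65.54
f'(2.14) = 105.93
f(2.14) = 89.06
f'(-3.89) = 167.74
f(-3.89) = -187.93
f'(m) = 15*m^2 + 16*m + 3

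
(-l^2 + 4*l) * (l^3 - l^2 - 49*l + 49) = -l^5 + 5*l^4 + 45*l^3 - 245*l^2 + 196*l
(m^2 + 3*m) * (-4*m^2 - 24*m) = -4*m^4 - 36*m^3 - 72*m^2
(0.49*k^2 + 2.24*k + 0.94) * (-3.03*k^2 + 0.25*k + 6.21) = -1.4847*k^4 - 6.6647*k^3 + 0.7547*k^2 + 14.1454*k + 5.8374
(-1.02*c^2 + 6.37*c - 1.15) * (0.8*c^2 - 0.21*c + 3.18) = -0.816*c^4 + 5.3102*c^3 - 5.5013*c^2 + 20.4981*c - 3.657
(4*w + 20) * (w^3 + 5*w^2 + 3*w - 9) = 4*w^4 + 40*w^3 + 112*w^2 + 24*w - 180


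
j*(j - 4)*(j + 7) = j^3 + 3*j^2 - 28*j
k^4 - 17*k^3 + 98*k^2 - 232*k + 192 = (k - 8)*(k - 4)*(k - 3)*(k - 2)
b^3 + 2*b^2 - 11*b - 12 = (b - 3)*(b + 1)*(b + 4)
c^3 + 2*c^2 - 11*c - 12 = (c - 3)*(c + 1)*(c + 4)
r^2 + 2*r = r*(r + 2)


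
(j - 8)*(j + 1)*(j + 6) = j^3 - j^2 - 50*j - 48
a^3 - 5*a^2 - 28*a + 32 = (a - 8)*(a - 1)*(a + 4)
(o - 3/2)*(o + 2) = o^2 + o/2 - 3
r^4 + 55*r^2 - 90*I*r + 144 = (r - 6*I)*(r - 3*I)*(r + I)*(r + 8*I)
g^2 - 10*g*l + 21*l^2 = (g - 7*l)*(g - 3*l)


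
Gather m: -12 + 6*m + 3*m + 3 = 9*m - 9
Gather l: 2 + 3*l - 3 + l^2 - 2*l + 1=l^2 + l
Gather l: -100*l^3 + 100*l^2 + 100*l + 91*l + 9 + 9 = -100*l^3 + 100*l^2 + 191*l + 18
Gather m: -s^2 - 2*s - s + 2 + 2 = -s^2 - 3*s + 4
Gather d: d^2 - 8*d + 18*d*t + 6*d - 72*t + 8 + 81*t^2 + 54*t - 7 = d^2 + d*(18*t - 2) + 81*t^2 - 18*t + 1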